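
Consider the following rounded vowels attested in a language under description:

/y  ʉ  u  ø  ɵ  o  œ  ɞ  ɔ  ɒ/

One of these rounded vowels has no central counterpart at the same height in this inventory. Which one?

High: /y/ ~ /ʉ/ ~ /u/
High-mid: /ø/ ~ /ɵ/ ~ /o/
Low-mid: /œ/ ~ /ɞ/ ~ /ɔ/
Low: only /ɒ/ (back); no central partner.
So /ɒ/ is the unpaired segment.

/ɒ/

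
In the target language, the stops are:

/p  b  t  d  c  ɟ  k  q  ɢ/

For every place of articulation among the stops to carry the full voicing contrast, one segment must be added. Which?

/ɡ/

bilabial: voiceless /p/, voiced /b/.
alveolar: voiceless /t/, voiced /d/.
palatal: voiceless /c/, voiced /ɟ/.
velar: voiceless /k/, voiced —.
uvular: voiceless /q/, voiced /ɢ/.
The velar row has no voiced member, so the gap is the voiced velar stop /ɡ/.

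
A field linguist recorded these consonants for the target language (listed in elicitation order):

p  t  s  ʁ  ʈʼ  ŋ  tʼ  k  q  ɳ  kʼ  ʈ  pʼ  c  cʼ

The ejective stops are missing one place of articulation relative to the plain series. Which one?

bilabial: plain /p/, ejective /pʼ/.
alveolar: plain /t/, ejective /tʼ/.
retroflex: plain /ʈ/, ejective /ʈʼ/.
palatal: plain /c/, ejective /cʼ/.
velar: plain /k/, ejective /kʼ/.
uvular: plain /q/, ejective —.
Every place of articulation has an ejective member except uvular, where /qʼ/ would be expected.

uvular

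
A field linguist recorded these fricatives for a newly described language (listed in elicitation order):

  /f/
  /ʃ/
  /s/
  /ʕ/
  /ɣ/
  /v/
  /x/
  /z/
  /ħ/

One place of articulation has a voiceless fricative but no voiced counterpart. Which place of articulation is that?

Voiceless: /f/ (labiodental), /s/ (alveolar), /ʃ/ (postalveolar), /x/ (velar), /ħ/ (pharyngeal).
Voiced: /v/ (labiodental), /z/ (alveolar), /ɣ/ (velar), /ʕ/ (pharyngeal).
Every place of articulation has a voiced member except postalveolar, where /ʒ/ would be expected.

postalveolar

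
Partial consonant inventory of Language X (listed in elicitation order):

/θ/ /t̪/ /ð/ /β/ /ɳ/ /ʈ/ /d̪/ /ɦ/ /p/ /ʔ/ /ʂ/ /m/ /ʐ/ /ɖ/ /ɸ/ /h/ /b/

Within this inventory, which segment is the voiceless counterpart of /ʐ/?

/ʂ/

/ʐ/ is a voiced retroflex fricative.
The voiceless counterpart is a voiceless retroflex fricative — in this inventory, /ʂ/.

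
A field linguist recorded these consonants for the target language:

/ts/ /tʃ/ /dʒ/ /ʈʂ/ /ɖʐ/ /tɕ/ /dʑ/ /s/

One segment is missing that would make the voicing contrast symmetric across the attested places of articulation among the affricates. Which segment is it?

/dz/

Voiceless: /ts/ (alveolar), /tʃ/ (postalveolar), /ʈʂ/ (retroflex), /tɕ/ (alveolo-palatal).
Voiced: /dʒ/ (postalveolar), /ɖʐ/ (retroflex), /dʑ/ (alveolo-palatal).
The alveolar row has no voiced member, so the gap is the voiced alveolar affricate /dz/.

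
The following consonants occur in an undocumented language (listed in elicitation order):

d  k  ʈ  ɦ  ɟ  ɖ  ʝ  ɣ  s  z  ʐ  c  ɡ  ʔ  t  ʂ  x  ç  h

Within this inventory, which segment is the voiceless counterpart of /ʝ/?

/ç/

/ʝ/ is a voiced palatal fricative.
The voiceless counterpart is a voiceless palatal fricative — in this inventory, /ç/.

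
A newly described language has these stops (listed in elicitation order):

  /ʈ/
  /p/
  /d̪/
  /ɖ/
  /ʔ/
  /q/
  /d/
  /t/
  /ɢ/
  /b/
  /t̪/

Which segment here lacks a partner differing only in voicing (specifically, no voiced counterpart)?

/ʔ/

Bilabial: /p/ ~ /b/
Dental: /t̪/ ~ /d̪/
Alveolar: /t/ ~ /d/
Retroflex: /ʈ/ ~ /ɖ/
Uvular: /q/ ~ /ɢ/
Glottal: only /ʔ/ (voiceless); no voiced partner.
So /ʔ/ is the unpaired segment.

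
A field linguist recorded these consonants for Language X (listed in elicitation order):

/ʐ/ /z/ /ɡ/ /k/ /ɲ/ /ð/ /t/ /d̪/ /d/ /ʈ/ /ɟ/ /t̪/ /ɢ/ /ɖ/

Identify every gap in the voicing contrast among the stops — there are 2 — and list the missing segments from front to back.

/c/, /q/

dental: voiceless /t̪/, voiced /d̪/.
alveolar: voiceless /t/, voiced /d/.
retroflex: voiceless /ʈ/, voiced /ɖ/.
palatal: voiceless —, voiced /ɟ/.
velar: voiceless /k/, voiced /ɡ/.
uvular: voiceless —, voiced /ɢ/.
Gaps, from front to back: palatal lacks voiceless (/c/); uvular lacks voiceless (/q/).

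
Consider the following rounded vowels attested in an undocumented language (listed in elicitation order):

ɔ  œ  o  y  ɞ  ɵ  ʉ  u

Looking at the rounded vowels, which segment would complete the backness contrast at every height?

/ø/

height            front     central   back    
high              y         ʉ         u       
high-mid          —         ɵ         o       
low-mid           œ         ɞ         ɔ       
The high-mid row has no front member, so the gap is the high-mid front rounded vowel /ø/.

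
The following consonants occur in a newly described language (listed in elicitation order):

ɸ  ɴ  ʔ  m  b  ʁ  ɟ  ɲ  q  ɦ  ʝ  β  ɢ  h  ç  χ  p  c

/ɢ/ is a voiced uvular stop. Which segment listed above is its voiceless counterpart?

The voiceless counterpart is a voiceless uvular stop — in this inventory, /q/.

/q/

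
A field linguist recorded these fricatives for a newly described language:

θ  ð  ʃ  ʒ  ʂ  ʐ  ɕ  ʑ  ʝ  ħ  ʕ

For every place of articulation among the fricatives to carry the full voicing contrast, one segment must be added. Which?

/ç/

Voiceless: /θ/ (dental), /ʃ/ (postalveolar), /ʂ/ (retroflex), /ɕ/ (alveolo-palatal), /ħ/ (pharyngeal).
Voiced: /ð/ (dental), /ʒ/ (postalveolar), /ʐ/ (retroflex), /ʑ/ (alveolo-palatal), /ʝ/ (palatal), /ʕ/ (pharyngeal).
The palatal row has no voiceless member, so the gap is the voiceless palatal fricative /ç/.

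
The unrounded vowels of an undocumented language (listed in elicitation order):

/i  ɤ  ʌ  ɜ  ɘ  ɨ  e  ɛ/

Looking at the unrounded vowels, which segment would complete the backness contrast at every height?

/ɯ/

high: front /i/, central /ɨ/, back —.
high-mid: front /e/, central /ɘ/, back /ɤ/.
low-mid: front /ɛ/, central /ɜ/, back /ʌ/.
The high row has no back member, so the gap is the high back unrounded vowel /ɯ/.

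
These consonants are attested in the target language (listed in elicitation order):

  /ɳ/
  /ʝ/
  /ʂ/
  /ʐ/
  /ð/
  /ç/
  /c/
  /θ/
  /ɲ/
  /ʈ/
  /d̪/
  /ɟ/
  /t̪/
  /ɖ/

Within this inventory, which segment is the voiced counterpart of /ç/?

/ʝ/

/ç/ is a voiceless palatal fricative.
The voiced counterpart is a voiced palatal fricative — in this inventory, /ʝ/.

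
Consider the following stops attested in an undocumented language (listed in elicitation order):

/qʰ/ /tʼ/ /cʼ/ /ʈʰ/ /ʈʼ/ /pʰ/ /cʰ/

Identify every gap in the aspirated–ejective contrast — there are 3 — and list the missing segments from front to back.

/pʼ/, /tʰ/, /qʼ/

bilabial: aspirated /pʰ/, ejective —.
alveolar: aspirated —, ejective /tʼ/.
retroflex: aspirated /ʈʰ/, ejective /ʈʼ/.
palatal: aspirated /cʰ/, ejective /cʼ/.
uvular: aspirated /qʰ/, ejective —.
Gaps, from front to back: bilabial lacks ejective (/pʼ/); alveolar lacks aspirated (/tʰ/); uvular lacks ejective (/qʼ/).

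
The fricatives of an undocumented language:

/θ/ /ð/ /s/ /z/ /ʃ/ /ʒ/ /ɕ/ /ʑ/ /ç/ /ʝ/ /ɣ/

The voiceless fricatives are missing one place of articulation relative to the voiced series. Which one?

velar

place of articulation  voiceless  voiced  
dental            θ         ð       
alveolar          s         z       
postalveolar      ʃ         ʒ       
alveolo-palatal   ɕ         ʑ       
palatal           ç         ʝ       
velar             —         ɣ       
Every place of articulation has a voiceless member except velar, where /x/ would be expected.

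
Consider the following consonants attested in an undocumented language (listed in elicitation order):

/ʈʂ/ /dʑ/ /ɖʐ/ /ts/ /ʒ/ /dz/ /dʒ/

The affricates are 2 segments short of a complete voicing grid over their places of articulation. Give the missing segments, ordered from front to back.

place of articulation  voiceless  voiced  
alveolar          ts        dz      
postalveolar      —         dʒ      
retroflex         ʈʂ        ɖʐ      
alveolo-palatal   —         dʑ      
Gaps, from front to back: postalveolar lacks voiceless (/tʃ/); alveolo-palatal lacks voiceless (/tɕ/).

/tʃ/, /tɕ/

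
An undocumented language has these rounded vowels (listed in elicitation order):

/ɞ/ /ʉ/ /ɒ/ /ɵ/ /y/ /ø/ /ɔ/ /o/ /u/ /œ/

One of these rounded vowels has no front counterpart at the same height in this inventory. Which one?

/ɒ/

High: /y/ ~ /ʉ/ ~ /u/
High-mid: /ø/ ~ /ɵ/ ~ /o/
Low-mid: /œ/ ~ /ɞ/ ~ /ɔ/
Low: only /ɒ/ (back); no front partner.
So /ɒ/ is the unpaired segment.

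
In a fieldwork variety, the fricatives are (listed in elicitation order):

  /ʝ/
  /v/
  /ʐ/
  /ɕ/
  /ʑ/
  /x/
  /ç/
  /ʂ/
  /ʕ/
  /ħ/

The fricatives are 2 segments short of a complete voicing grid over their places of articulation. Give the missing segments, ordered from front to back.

labiodental: voiceless —, voiced /v/.
retroflex: voiceless /ʂ/, voiced /ʐ/.
alveolo-palatal: voiceless /ɕ/, voiced /ʑ/.
palatal: voiceless /ç/, voiced /ʝ/.
velar: voiceless /x/, voiced —.
pharyngeal: voiceless /ħ/, voiced /ʕ/.
Gaps, from front to back: labiodental lacks voiceless (/f/); velar lacks voiced (/ɣ/).

/f/, /ɣ/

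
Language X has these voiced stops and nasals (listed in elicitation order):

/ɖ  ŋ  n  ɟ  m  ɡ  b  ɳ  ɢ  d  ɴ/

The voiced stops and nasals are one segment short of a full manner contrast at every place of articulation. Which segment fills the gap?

place of articulation  oral stop  nasal   
bilabial          b         m       
alveolar          d         n       
retroflex         ɖ         ɳ       
palatal           ɟ         —       
velar             ɡ         ŋ       
uvular            ɢ         ɴ       
The palatal row has no nasal member, so the gap is the palatal nasal /ɲ/.

/ɲ/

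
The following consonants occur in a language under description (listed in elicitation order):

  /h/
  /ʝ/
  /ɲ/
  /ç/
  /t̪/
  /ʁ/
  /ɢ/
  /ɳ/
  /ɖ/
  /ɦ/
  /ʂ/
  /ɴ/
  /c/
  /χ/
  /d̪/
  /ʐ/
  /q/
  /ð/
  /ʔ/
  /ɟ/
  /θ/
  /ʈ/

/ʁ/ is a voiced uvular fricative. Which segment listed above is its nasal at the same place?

/ɴ/

The nasal at the same place is an uvular nasal — in this inventory, /ɴ/.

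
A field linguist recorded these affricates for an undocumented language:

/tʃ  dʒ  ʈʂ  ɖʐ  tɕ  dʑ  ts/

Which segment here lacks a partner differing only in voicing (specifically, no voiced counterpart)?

Postalveolar: /tʃ/ ~ /dʒ/
Retroflex: /ʈʂ/ ~ /ɖʐ/
Alveolo-palatal: /tɕ/ ~ /dʑ/
Alveolar: only /ts/ (voiceless); no voiced partner.
So /ts/ is the unpaired segment.

/ts/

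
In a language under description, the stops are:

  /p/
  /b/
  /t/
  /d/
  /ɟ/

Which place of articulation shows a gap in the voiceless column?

Voiceless: /p/ (bilabial), /t/ (alveolar).
Voiced: /b/ (bilabial), /d/ (alveolar), /ɟ/ (palatal).
Every place of articulation has a voiceless member except palatal, where /c/ would be expected.

palatal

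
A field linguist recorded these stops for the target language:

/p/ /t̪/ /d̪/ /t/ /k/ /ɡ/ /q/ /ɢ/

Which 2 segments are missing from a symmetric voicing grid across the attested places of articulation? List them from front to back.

bilabial: voiceless /p/, voiced —.
dental: voiceless /t̪/, voiced /d̪/.
alveolar: voiceless /t/, voiced —.
velar: voiceless /k/, voiced /ɡ/.
uvular: voiceless /q/, voiced /ɢ/.
Gaps, from front to back: bilabial lacks voiced (/b/); alveolar lacks voiced (/d/).

/b/, /d/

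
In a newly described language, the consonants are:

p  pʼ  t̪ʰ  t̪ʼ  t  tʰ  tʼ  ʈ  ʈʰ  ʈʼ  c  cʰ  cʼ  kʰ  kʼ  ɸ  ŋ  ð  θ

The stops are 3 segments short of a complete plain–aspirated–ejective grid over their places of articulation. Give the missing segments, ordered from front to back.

/pʰ/, /t̪/, /k/

place of articulation  plain     aspirated  ejective
bilabial          p         —         pʼ      
dental            —         t̪ʰ       t̪ʼ     
alveolar          t         tʰ        tʼ      
retroflex         ʈ         ʈʰ        ʈʼ      
palatal           c         cʰ        cʼ      
velar             —         kʰ        kʼ      
Gaps, from front to back: bilabial lacks aspirated (/pʰ/); dental lacks plain (/t̪/); velar lacks plain (/k/).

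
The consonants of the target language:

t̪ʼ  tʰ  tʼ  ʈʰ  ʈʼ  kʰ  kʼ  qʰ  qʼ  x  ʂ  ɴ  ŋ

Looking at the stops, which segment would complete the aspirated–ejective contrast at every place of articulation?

dental: aspirated —, ejective /t̪ʼ/.
alveolar: aspirated /tʰ/, ejective /tʼ/.
retroflex: aspirated /ʈʰ/, ejective /ʈʼ/.
velar: aspirated /kʰ/, ejective /kʼ/.
uvular: aspirated /qʰ/, ejective /qʼ/.
The dental row has no aspirated member, so the gap is the aspirated dental stop /t̪ʰ/.

/t̪ʰ/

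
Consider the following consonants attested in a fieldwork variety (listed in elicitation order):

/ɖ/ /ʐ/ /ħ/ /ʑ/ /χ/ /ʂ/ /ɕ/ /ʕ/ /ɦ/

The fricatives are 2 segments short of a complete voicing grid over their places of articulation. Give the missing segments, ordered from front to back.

/ʁ/, /h/

retroflex: voiceless /ʂ/, voiced /ʐ/.
alveolo-palatal: voiceless /ɕ/, voiced /ʑ/.
uvular: voiceless /χ/, voiced —.
pharyngeal: voiceless /ħ/, voiced /ʕ/.
glottal: voiceless —, voiced /ɦ/.
Gaps, from front to back: uvular lacks voiced (/ʁ/); glottal lacks voiceless (/h/).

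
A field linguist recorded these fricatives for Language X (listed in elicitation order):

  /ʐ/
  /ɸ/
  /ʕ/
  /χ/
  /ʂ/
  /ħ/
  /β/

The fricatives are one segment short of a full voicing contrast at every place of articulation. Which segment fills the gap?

place of articulation  voiceless  voiced  
bilabial          ɸ         β       
retroflex         ʂ         ʐ       
uvular            χ         —       
pharyngeal        ħ         ʕ       
The uvular row has no voiced member, so the gap is the voiced uvular fricative /ʁ/.

/ʁ/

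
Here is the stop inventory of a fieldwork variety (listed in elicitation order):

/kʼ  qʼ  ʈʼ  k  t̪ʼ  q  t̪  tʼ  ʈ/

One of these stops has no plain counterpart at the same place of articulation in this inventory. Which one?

/tʼ/

Dental: /t̪/ ~ /t̪ʼ/
Retroflex: /ʈ/ ~ /ʈʼ/
Velar: /k/ ~ /kʼ/
Uvular: /q/ ~ /qʼ/
Alveolar: only /tʼ/ (ejective); no plain partner.
So /tʼ/ is the unpaired segment.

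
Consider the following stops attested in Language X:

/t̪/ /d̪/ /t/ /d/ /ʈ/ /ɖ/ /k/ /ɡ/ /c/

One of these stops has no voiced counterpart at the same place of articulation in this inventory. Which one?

/c/

Dental: /t̪/ ~ /d̪/
Alveolar: /t/ ~ /d/
Retroflex: /ʈ/ ~ /ɖ/
Velar: /k/ ~ /ɡ/
Palatal: only /c/ (voiceless); no voiced partner.
So /c/ is the unpaired segment.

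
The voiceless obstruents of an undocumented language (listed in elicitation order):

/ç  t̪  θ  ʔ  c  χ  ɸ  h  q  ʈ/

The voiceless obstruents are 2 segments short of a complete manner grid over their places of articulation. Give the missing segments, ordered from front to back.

/p/, /ʂ/

Stop: /t̪/ (dental), /ʈ/ (retroflex), /c/ (palatal), /q/ (uvular), /ʔ/ (glottal).
Fricative: /ɸ/ (bilabial), /θ/ (dental), /ç/ (palatal), /χ/ (uvular), /h/ (glottal).
Gaps, from front to back: bilabial lacks stop (/p/); retroflex lacks fricative (/ʂ/).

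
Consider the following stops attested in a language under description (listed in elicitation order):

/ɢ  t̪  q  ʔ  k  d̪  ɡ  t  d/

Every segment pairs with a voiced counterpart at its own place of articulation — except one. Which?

/ʔ/

Dental: /t̪/ ~ /d̪/
Alveolar: /t/ ~ /d/
Velar: /k/ ~ /ɡ/
Uvular: /q/ ~ /ɢ/
Glottal: only /ʔ/ (voiceless); no voiced partner.
So /ʔ/ is the unpaired segment.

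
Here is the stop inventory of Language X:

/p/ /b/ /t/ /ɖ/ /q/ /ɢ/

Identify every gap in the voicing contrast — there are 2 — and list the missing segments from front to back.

/d/, /ʈ/

Voiceless: /p/ (bilabial), /t/ (alveolar), /q/ (uvular).
Voiced: /b/ (bilabial), /ɖ/ (retroflex), /ɢ/ (uvular).
Gaps, from front to back: alveolar lacks voiced (/d/); retroflex lacks voiceless (/ʈ/).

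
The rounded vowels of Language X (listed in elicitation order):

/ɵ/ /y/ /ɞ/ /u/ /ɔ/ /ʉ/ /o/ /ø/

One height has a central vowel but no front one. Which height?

low-mid

height            front     central   back    
high              y         ʉ         u       
high-mid          ø         ɵ         o       
low-mid           —         ɞ         ɔ       
Every height has a front member except low-mid, where /œ/ would be expected.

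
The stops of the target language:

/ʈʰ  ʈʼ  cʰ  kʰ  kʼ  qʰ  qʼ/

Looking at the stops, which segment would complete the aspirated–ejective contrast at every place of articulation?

/cʼ/

place of articulation  aspirated  ejective
retroflex         ʈʰ        ʈʼ      
palatal           cʰ        —       
velar             kʰ        kʼ      
uvular            qʰ        qʼ      
The palatal row has no ejective member, so the gap is the ejective palatal stop /cʼ/.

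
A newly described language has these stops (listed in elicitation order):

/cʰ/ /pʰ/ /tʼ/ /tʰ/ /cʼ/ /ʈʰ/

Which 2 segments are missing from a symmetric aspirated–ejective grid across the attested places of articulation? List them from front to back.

/pʼ/, /ʈʼ/

place of articulation  aspirated  ejective
bilabial          pʰ        —       
alveolar          tʰ        tʼ      
retroflex         ʈʰ        —       
palatal           cʰ        cʼ      
Gaps, from front to back: bilabial lacks ejective (/pʼ/); retroflex lacks ejective (/ʈʼ/).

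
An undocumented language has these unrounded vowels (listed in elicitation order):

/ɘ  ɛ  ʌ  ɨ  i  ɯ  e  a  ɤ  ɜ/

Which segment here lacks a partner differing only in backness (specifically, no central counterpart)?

/a/

High: /i/ ~ /ɨ/ ~ /ɯ/
High-mid: /e/ ~ /ɘ/ ~ /ɤ/
Low-mid: /ɛ/ ~ /ɜ/ ~ /ʌ/
Low: only /a/ (front); no central partner.
So /a/ is the unpaired segment.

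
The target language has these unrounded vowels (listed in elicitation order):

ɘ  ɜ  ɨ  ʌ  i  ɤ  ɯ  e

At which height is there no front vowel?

height            front     central   back    
high              i         ɨ         ɯ       
high-mid          e         ɘ         ɤ       
low-mid           —         ɜ         ʌ       
Every height has a front member except low-mid, where /ɛ/ would be expected.

low-mid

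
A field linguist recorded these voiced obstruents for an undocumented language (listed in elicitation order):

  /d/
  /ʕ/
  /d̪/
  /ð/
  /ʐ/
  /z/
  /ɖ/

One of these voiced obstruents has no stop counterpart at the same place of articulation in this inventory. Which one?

Dental: /d̪/ ~ /ð/
Alveolar: /d/ ~ /z/
Retroflex: /ɖ/ ~ /ʐ/
Pharyngeal: only /ʕ/ (fricative); no stop partner.
So /ʕ/ is the unpaired segment.

/ʕ/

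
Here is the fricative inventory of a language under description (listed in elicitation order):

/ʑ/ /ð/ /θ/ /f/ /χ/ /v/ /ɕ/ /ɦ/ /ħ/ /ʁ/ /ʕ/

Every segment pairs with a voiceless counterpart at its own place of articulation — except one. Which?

/ɦ/

Labiodental: /f/ ~ /v/
Dental: /θ/ ~ /ð/
Alveolo-palatal: /ɕ/ ~ /ʑ/
Uvular: /χ/ ~ /ʁ/
Pharyngeal: /ħ/ ~ /ʕ/
Glottal: only /ɦ/ (voiced); no voiceless partner.
So /ɦ/ is the unpaired segment.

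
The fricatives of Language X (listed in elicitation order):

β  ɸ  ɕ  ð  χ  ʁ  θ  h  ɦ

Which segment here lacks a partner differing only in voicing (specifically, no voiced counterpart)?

/ɕ/

Bilabial: /ɸ/ ~ /β/
Dental: /θ/ ~ /ð/
Uvular: /χ/ ~ /ʁ/
Glottal: /h/ ~ /ɦ/
Alveolo-palatal: only /ɕ/ (voiceless); no voiced partner.
So /ɕ/ is the unpaired segment.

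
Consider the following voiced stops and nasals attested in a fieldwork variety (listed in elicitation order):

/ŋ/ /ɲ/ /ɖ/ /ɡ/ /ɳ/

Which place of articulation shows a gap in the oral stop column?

retroflex: oral stop /ɖ/, nasal /ɳ/.
palatal: oral stop —, nasal /ɲ/.
velar: oral stop /ɡ/, nasal /ŋ/.
Every place of articulation has an oral stop member except palatal, where /ɟ/ would be expected.

palatal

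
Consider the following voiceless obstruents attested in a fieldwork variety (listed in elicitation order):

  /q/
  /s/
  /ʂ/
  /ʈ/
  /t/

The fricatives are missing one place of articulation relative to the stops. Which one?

uvular

place of articulation  stop      fricative
alveolar          t         s       
retroflex         ʈ         ʂ       
uvular            q         —       
Every place of articulation has a fricative member except uvular, where /χ/ would be expected.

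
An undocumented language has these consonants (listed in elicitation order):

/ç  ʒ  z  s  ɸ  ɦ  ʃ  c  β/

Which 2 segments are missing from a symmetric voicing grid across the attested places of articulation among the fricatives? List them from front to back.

place of articulation  voiceless  voiced  
bilabial          ɸ         β       
alveolar          s         z       
postalveolar      ʃ         ʒ       
palatal           ç         —       
glottal           —         ɦ       
Gaps, from front to back: palatal lacks voiced (/ʝ/); glottal lacks voiceless (/h/).

/ʝ/, /h/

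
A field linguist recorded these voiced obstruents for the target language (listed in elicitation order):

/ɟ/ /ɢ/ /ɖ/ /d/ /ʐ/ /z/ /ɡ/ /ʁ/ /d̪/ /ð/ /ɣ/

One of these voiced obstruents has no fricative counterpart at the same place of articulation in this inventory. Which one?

Dental: /d̪/ ~ /ð/
Alveolar: /d/ ~ /z/
Retroflex: /ɖ/ ~ /ʐ/
Velar: /ɡ/ ~ /ɣ/
Uvular: /ɢ/ ~ /ʁ/
Palatal: only /ɟ/ (stop); no fricative partner.
So /ɟ/ is the unpaired segment.

/ɟ/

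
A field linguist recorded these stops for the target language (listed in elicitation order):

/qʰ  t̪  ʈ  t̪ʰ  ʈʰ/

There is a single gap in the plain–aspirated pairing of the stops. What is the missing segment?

Plain: /t̪/ (dental), /ʈ/ (retroflex).
Aspirated: /t̪ʰ/ (dental), /ʈʰ/ (retroflex), /qʰ/ (uvular).
The uvular row has no plain member, so the gap is the plain uvular stop /q/.

/q/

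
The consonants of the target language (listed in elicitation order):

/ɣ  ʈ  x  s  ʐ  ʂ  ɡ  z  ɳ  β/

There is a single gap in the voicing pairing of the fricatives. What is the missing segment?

/ɸ/

Voiceless: /s/ (alveolar), /ʂ/ (retroflex), /x/ (velar).
Voiced: /β/ (bilabial), /z/ (alveolar), /ʐ/ (retroflex), /ɣ/ (velar).
The bilabial row has no voiceless member, so the gap is the voiceless bilabial fricative /ɸ/.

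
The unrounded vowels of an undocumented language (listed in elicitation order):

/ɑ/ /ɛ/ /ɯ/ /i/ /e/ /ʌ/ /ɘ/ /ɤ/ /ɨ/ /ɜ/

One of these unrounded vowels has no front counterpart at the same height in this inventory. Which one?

High: /i/ ~ /ɨ/ ~ /ɯ/
High-mid: /e/ ~ /ɘ/ ~ /ɤ/
Low-mid: /ɛ/ ~ /ɜ/ ~ /ʌ/
Low: only /ɑ/ (back); no front partner.
So /ɑ/ is the unpaired segment.

/ɑ/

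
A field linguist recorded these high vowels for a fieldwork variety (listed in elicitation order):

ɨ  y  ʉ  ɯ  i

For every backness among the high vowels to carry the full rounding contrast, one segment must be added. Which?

/u/

backness          unrounded  rounded 
front             i         y       
central           ɨ         ʉ       
back              ɯ         —       
The back row has no rounded member, so the gap is the back rounded vowel /u/.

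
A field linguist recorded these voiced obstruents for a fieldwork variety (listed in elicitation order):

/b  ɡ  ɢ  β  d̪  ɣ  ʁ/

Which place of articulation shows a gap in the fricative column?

bilabial: stop /b/, fricative /β/.
dental: stop /d̪/, fricative —.
velar: stop /ɡ/, fricative /ɣ/.
uvular: stop /ɢ/, fricative /ʁ/.
Every place of articulation has a fricative member except dental, where /ð/ would be expected.

dental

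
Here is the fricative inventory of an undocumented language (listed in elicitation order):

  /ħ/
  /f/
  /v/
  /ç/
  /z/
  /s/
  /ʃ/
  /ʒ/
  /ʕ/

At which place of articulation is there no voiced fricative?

Voiceless: /f/ (labiodental), /s/ (alveolar), /ʃ/ (postalveolar), /ç/ (palatal), /ħ/ (pharyngeal).
Voiced: /v/ (labiodental), /z/ (alveolar), /ʒ/ (postalveolar), /ʕ/ (pharyngeal).
Every place of articulation has a voiced member except palatal, where /ʝ/ would be expected.

palatal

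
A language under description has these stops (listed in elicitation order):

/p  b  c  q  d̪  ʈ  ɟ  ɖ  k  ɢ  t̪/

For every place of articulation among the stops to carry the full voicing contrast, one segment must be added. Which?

/ɡ/

Voiceless: /p/ (bilabial), /t̪/ (dental), /ʈ/ (retroflex), /c/ (palatal), /k/ (velar), /q/ (uvular).
Voiced: /b/ (bilabial), /d̪/ (dental), /ɖ/ (retroflex), /ɟ/ (palatal), /ɢ/ (uvular).
The velar row has no voiced member, so the gap is the voiced velar stop /ɡ/.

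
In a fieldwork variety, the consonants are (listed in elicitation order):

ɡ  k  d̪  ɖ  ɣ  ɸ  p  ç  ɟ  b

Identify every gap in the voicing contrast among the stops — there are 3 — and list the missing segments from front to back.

Voiceless: /p/ (bilabial), /k/ (velar).
Voiced: /b/ (bilabial), /d̪/ (dental), /ɖ/ (retroflex), /ɟ/ (palatal), /ɡ/ (velar).
Gaps, from front to back: dental lacks voiceless (/t̪/); retroflex lacks voiceless (/ʈ/); palatal lacks voiceless (/c/).

/t̪/, /ʈ/, /c/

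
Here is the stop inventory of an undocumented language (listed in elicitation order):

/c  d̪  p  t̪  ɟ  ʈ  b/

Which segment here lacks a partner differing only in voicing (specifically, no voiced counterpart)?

Bilabial: /p/ ~ /b/
Dental: /t̪/ ~ /d̪/
Palatal: /c/ ~ /ɟ/
Retroflex: only /ʈ/ (voiceless); no voiced partner.
So /ʈ/ is the unpaired segment.

/ʈ/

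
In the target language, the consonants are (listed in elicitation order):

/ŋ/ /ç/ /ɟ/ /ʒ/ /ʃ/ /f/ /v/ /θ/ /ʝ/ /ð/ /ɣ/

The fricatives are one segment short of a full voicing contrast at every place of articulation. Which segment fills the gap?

/x/

labiodental: voiceless /f/, voiced /v/.
dental: voiceless /θ/, voiced /ð/.
postalveolar: voiceless /ʃ/, voiced /ʒ/.
palatal: voiceless /ç/, voiced /ʝ/.
velar: voiceless —, voiced /ɣ/.
The velar row has no voiceless member, so the gap is the voiceless velar fricative /x/.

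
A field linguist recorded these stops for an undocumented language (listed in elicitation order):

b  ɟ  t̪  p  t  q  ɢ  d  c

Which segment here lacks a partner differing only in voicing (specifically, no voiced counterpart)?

/t̪/

Bilabial: /p/ ~ /b/
Alveolar: /t/ ~ /d/
Palatal: /c/ ~ /ɟ/
Uvular: /q/ ~ /ɢ/
Dental: only /t̪/ (voiceless); no voiced partner.
So /t̪/ is the unpaired segment.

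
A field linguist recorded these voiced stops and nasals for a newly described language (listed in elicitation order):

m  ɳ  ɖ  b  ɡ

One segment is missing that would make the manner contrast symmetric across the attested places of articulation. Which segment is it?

/ŋ/

Oral stop: /b/ (bilabial), /ɖ/ (retroflex), /ɡ/ (velar).
Nasal: /m/ (bilabial), /ɳ/ (retroflex).
The velar row has no nasal member, so the gap is the velar nasal /ŋ/.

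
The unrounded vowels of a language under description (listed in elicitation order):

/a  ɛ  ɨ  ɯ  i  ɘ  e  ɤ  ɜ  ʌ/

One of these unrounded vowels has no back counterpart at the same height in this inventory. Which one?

High: /i/ ~ /ɨ/ ~ /ɯ/
High-mid: /e/ ~ /ɘ/ ~ /ɤ/
Low-mid: /ɛ/ ~ /ɜ/ ~ /ʌ/
Low: only /a/ (front); no back partner.
So /a/ is the unpaired segment.

/a/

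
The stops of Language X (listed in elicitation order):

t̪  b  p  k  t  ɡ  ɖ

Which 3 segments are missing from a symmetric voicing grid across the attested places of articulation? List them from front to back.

/d̪/, /d/, /ʈ/

Voiceless: /p/ (bilabial), /t̪/ (dental), /t/ (alveolar), /k/ (velar).
Voiced: /b/ (bilabial), /ɖ/ (retroflex), /ɡ/ (velar).
Gaps, from front to back: dental lacks voiced (/d̪/); alveolar lacks voiced (/d/); retroflex lacks voiceless (/ʈ/).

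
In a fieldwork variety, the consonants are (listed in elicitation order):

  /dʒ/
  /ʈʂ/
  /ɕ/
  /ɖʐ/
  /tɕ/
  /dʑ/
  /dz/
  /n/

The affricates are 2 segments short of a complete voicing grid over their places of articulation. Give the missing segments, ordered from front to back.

/ts/, /tʃ/

place of articulation  voiceless  voiced  
alveolar          —         dz      
postalveolar      —         dʒ      
retroflex         ʈʂ        ɖʐ      
alveolo-palatal   tɕ        dʑ      
Gaps, from front to back: alveolar lacks voiceless (/ts/); postalveolar lacks voiceless (/tʃ/).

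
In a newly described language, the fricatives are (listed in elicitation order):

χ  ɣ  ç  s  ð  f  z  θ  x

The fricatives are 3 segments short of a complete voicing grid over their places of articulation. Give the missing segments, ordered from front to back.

place of articulation  voiceless  voiced  
labiodental       f         —       
dental            θ         ð       
alveolar          s         z       
palatal           ç         —       
velar             x         ɣ       
uvular            χ         —       
Gaps, from front to back: labiodental lacks voiced (/v/); palatal lacks voiced (/ʝ/); uvular lacks voiced (/ʁ/).

/v/, /ʝ/, /ʁ/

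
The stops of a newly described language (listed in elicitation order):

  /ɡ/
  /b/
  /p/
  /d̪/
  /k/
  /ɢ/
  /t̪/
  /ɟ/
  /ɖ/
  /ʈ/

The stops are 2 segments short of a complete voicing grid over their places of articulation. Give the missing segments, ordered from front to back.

/c/, /q/

Voiceless: /p/ (bilabial), /t̪/ (dental), /ʈ/ (retroflex), /k/ (velar).
Voiced: /b/ (bilabial), /d̪/ (dental), /ɖ/ (retroflex), /ɟ/ (palatal), /ɡ/ (velar), /ɢ/ (uvular).
Gaps, from front to back: palatal lacks voiceless (/c/); uvular lacks voiceless (/q/).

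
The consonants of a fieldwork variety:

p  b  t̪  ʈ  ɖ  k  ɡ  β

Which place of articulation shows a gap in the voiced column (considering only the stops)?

dental

place of articulation  voiceless  voiced  
bilabial          p         b       
dental            t̪        —       
retroflex         ʈ         ɖ       
velar             k         ɡ       
Every place of articulation has a voiced member except dental, where /d̪/ would be expected.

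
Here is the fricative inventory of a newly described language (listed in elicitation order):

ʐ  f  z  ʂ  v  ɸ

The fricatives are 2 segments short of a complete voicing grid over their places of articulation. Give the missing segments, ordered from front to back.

Voiceless: /ɸ/ (bilabial), /f/ (labiodental), /ʂ/ (retroflex).
Voiced: /v/ (labiodental), /z/ (alveolar), /ʐ/ (retroflex).
Gaps, from front to back: bilabial lacks voiced (/β/); alveolar lacks voiceless (/s/).

/β/, /s/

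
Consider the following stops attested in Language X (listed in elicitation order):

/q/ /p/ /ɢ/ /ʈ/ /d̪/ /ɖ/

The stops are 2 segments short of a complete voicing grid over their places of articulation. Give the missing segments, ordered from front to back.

/b/, /t̪/

Voiceless: /p/ (bilabial), /ʈ/ (retroflex), /q/ (uvular).
Voiced: /d̪/ (dental), /ɖ/ (retroflex), /ɢ/ (uvular).
Gaps, from front to back: bilabial lacks voiced (/b/); dental lacks voiceless (/t̪/).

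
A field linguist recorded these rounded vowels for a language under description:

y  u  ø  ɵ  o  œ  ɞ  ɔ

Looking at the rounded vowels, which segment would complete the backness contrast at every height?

high: front /y/, central —, back /u/.
high-mid: front /ø/, central /ɵ/, back /o/.
low-mid: front /œ/, central /ɞ/, back /ɔ/.
The high row has no central member, so the gap is the high central rounded vowel /ʉ/.

/ʉ/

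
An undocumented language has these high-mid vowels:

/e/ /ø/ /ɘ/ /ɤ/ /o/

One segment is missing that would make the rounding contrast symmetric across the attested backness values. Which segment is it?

/ɵ/

Unrounded: /e/ (front), /ɘ/ (central), /ɤ/ (back).
Rounded: /ø/ (front), /o/ (back).
The central row has no rounded member, so the gap is the central rounded vowel /ɵ/.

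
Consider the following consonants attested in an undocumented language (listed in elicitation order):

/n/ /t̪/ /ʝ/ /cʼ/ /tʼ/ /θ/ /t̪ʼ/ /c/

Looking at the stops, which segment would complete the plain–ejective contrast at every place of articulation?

/t/

Plain: /t̪/ (dental), /c/ (palatal).
Ejective: /t̪ʼ/ (dental), /tʼ/ (alveolar), /cʼ/ (palatal).
The alveolar row has no plain member, so the gap is the plain alveolar stop /t/.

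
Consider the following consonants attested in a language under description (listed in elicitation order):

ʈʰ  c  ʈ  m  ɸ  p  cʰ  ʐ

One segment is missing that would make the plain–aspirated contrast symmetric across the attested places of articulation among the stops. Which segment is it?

Plain: /p/ (bilabial), /ʈ/ (retroflex), /c/ (palatal).
Aspirated: /ʈʰ/ (retroflex), /cʰ/ (palatal).
The bilabial row has no aspirated member, so the gap is the aspirated bilabial stop /pʰ/.

/pʰ/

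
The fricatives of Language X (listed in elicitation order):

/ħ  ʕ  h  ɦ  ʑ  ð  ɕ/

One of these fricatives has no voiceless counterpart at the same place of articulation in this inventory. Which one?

/ð/

Alveolo-palatal: /ɕ/ ~ /ʑ/
Pharyngeal: /ħ/ ~ /ʕ/
Glottal: /h/ ~ /ɦ/
Dental: only /ð/ (voiced); no voiceless partner.
So /ð/ is the unpaired segment.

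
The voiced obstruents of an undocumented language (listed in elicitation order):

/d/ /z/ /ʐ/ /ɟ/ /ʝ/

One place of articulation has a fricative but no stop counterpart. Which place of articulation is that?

retroflex

Stop: /d/ (alveolar), /ɟ/ (palatal).
Fricative: /z/ (alveolar), /ʐ/ (retroflex), /ʝ/ (palatal).
Every place of articulation has a stop member except retroflex, where /ɖ/ would be expected.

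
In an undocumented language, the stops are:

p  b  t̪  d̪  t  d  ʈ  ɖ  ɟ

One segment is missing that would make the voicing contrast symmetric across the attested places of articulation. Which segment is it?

/c/

place of articulation  voiceless  voiced  
bilabial          p         b       
dental            t̪        d̪      
alveolar          t         d       
retroflex         ʈ         ɖ       
palatal           —         ɟ       
The palatal row has no voiceless member, so the gap is the voiceless palatal stop /c/.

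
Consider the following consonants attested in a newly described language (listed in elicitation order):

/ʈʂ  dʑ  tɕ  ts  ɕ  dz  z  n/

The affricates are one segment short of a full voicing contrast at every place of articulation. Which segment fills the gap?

place of articulation  voiceless  voiced  
alveolar          ts        dz      
retroflex         ʈʂ        —       
alveolo-palatal   tɕ        dʑ      
The retroflex row has no voiced member, so the gap is the voiced retroflex affricate /ɖʐ/.

/ɖʐ/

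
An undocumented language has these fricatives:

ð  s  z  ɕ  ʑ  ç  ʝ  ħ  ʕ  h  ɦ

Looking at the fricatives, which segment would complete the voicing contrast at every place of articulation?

/θ/

place of articulation  voiceless  voiced  
dental            —         ð       
alveolar          s         z       
alveolo-palatal   ɕ         ʑ       
palatal           ç         ʝ       
pharyngeal        ħ         ʕ       
glottal           h         ɦ       
The dental row has no voiceless member, so the gap is the voiceless dental fricative /θ/.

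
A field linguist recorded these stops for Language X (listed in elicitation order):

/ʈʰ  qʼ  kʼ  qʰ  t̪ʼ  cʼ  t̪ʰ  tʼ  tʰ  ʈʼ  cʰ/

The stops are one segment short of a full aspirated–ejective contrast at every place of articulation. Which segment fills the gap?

/kʰ/

Aspirated: /t̪ʰ/ (dental), /tʰ/ (alveolar), /ʈʰ/ (retroflex), /cʰ/ (palatal), /qʰ/ (uvular).
Ejective: /t̪ʼ/ (dental), /tʼ/ (alveolar), /ʈʼ/ (retroflex), /cʼ/ (palatal), /kʼ/ (velar), /qʼ/ (uvular).
The velar row has no aspirated member, so the gap is the aspirated velar stop /kʰ/.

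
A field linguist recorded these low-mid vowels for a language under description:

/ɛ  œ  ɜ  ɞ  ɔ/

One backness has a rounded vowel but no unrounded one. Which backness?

back

Unrounded: /ɛ/ (front), /ɜ/ (central).
Rounded: /œ/ (front), /ɞ/ (central), /ɔ/ (back).
Every backness has an unrounded member except back, where /ʌ/ would be expected.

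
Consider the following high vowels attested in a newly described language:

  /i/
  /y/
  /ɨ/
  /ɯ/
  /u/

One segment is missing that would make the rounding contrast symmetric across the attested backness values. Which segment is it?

/ʉ/

Unrounded: /i/ (front), /ɨ/ (central), /ɯ/ (back).
Rounded: /y/ (front), /u/ (back).
The central row has no rounded member, so the gap is the central rounded vowel /ʉ/.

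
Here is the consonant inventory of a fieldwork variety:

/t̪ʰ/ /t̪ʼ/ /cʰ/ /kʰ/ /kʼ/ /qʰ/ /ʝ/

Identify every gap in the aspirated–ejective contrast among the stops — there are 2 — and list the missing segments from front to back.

/cʼ/, /qʼ/

dental: aspirated /t̪ʰ/, ejective /t̪ʼ/.
palatal: aspirated /cʰ/, ejective —.
velar: aspirated /kʰ/, ejective /kʼ/.
uvular: aspirated /qʰ/, ejective —.
Gaps, from front to back: palatal lacks ejective (/cʼ/); uvular lacks ejective (/qʼ/).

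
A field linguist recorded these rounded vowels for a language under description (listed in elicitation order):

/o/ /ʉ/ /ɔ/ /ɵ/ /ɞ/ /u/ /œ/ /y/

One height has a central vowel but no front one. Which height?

Front: /y/ (high), /œ/ (low-mid).
Central: /ʉ/ (high), /ɵ/ (high-mid), /ɞ/ (low-mid).
Back: /u/ (high), /o/ (high-mid), /ɔ/ (low-mid).
Every height has a front member except high-mid, where /ø/ would be expected.

high-mid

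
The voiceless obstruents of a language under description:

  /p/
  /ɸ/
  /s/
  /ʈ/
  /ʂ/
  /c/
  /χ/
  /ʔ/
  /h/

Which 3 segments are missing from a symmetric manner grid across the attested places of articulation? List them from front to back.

Stop: /p/ (bilabial), /ʈ/ (retroflex), /c/ (palatal), /ʔ/ (glottal).
Fricative: /ɸ/ (bilabial), /s/ (alveolar), /ʂ/ (retroflex), /χ/ (uvular), /h/ (glottal).
Gaps, from front to back: alveolar lacks stop (/t/); palatal lacks fricative (/ç/); uvular lacks stop (/q/).

/t/, /ç/, /q/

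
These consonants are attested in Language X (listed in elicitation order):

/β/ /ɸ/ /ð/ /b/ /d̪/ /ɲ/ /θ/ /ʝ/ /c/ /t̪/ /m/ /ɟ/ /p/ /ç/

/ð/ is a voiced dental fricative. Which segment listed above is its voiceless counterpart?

/θ/

The voiceless counterpart is a voiceless dental fricative — in this inventory, /θ/.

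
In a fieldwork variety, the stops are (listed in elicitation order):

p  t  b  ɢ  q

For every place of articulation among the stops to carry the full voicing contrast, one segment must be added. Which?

/d/

bilabial: voiceless /p/, voiced /b/.
alveolar: voiceless /t/, voiced —.
uvular: voiceless /q/, voiced /ɢ/.
The alveolar row has no voiced member, so the gap is the voiced alveolar stop /d/.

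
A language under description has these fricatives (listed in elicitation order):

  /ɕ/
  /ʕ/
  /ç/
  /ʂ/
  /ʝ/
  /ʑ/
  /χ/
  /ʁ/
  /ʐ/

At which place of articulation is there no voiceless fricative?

pharyngeal

Voiceless: /ʂ/ (retroflex), /ɕ/ (alveolo-palatal), /ç/ (palatal), /χ/ (uvular).
Voiced: /ʐ/ (retroflex), /ʑ/ (alveolo-palatal), /ʝ/ (palatal), /ʁ/ (uvular), /ʕ/ (pharyngeal).
Every place of articulation has a voiceless member except pharyngeal, where /ħ/ would be expected.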